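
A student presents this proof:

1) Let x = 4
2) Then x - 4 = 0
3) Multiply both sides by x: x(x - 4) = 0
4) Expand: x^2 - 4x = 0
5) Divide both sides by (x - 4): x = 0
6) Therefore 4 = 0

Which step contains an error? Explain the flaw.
Step 5: Divide both sides by (x - 4): x = 0

Step 5 divides both sides by (x - 4). However, since x = 4, we have (x - 4) = 0. Division by zero is undefined, making this step invalid.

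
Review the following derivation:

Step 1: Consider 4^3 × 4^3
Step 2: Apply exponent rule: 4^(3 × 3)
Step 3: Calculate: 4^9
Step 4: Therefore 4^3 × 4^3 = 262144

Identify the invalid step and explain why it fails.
Step 2: Apply exponent rule: 4^(3 × 3)

Step 2 incorrectly states that a^b × a^c = a^(b×c). The correct rule is a^b × a^c = a^(b+c). The actual value is 4^3 × 4^3 = 4^6 = 4096, not 4^9 = 262144.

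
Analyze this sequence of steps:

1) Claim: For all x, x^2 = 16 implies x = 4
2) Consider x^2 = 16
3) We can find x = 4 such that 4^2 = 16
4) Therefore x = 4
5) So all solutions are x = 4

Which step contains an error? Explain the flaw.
Step 4: Therefore x = 4

Step 4 incorrectly concludes that x = 4 is the only solution. The proof shows that x = 4 is A solution (existence), but does not show it is the ONLY solution (uniqueness). In fact, x = -4 is also a solution since (-4)^2 = 16. Finding one solution doesn't prove there are no others.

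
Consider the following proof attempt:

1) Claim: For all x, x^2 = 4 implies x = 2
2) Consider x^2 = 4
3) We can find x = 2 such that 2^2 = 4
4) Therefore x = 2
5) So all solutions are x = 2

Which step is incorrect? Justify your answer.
Step 4: Therefore x = 2

Step 4 incorrectly concludes that x = 2 is the only solution. The proof shows that x = 2 is A solution (existence), but does not show it is the ONLY solution (uniqueness). In fact, x = -2 is also a solution since (-2)^2 = 4. Finding one solution doesn't prove there are no others.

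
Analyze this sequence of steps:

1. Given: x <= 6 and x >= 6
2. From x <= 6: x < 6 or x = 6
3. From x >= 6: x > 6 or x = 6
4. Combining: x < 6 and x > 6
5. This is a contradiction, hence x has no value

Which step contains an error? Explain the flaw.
Step 4: Combining: x < 6 and x > 6

Step 4 incorrectly combines the conditions. From x <= 6 and x >= 6, the intersection is x = 6. The error treats the 'or' cases as 'and' requirements. The correct conclusion is that x = 6 is the unique solution, not that no solution exists.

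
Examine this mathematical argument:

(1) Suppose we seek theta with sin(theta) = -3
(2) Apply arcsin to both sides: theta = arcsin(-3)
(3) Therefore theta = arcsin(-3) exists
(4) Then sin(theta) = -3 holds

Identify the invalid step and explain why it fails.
Step 2: Apply arcsin to both sides: theta = arcsin(-3)

Step 2 applies arcsin to -3. However, arcsin(x) is only defined for x in [-1, 1] because sin(theta) can only produce values in that range. Since |-3| > 1, arcsin(-3) is undefined. There is no angle whose sine equals -3.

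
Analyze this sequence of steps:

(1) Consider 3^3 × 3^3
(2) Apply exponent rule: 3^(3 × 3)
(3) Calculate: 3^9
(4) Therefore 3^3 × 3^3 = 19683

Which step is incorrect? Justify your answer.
Step 2: Apply exponent rule: 3^(3 × 3)

Step 2 incorrectly states that a^b × a^c = a^(b×c). The correct rule is a^b × a^c = a^(b+c). The actual value is 3^3 × 3^3 = 3^6 = 729, not 3^9 = 19683.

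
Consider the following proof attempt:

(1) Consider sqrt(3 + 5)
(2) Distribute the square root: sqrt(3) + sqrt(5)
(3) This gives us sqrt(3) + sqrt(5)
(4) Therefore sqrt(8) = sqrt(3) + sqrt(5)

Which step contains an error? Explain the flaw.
Step 2: Distribute the square root: sqrt(3) + sqrt(5)

Step 2 incorrectly 'distributes' the square root over addition. The square root function does not distribute: sqrt(a + b) ≠ sqrt(a) + sqrt(b). In fact, sqrt(3 + 5) = sqrt(8) ≈ 2.8284, while sqrt(3) + sqrt(5) ≈ 3.9681.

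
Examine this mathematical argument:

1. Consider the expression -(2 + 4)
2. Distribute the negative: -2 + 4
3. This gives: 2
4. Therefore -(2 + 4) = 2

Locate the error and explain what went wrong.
Step 2: Distribute the negative: -2 + 4

Step 2 incorrectly distributes the negative sign. The correct distribution is -(2 + 4) = -2 - 4 = -6. The negative must be applied to both terms, not just the first. The error treats -(2 + 4) as -2 + 4, which equals 2 instead of -6.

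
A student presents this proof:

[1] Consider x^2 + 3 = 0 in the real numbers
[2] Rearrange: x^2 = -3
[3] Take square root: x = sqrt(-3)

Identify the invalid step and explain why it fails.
Step 3: Take square root: x = sqrt(-3)

Step 3 takes the square root of -3, which is negative. In the real number system, the square root of a negative number is undefined. The equation x^2 + 3 = 0 has no real solutions. Square roots of negative numbers only exist in the complex numbers.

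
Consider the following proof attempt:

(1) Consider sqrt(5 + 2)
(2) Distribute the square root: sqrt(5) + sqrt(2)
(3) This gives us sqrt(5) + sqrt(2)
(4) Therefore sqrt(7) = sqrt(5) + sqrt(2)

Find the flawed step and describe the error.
Step 2: Distribute the square root: sqrt(5) + sqrt(2)

Step 2 incorrectly 'distributes' the square root over addition. The square root function does not distribute: sqrt(a + b) ≠ sqrt(a) + sqrt(b). In fact, sqrt(5 + 2) = sqrt(7) ≈ 2.6458, while sqrt(5) + sqrt(2) ≈ 3.6503.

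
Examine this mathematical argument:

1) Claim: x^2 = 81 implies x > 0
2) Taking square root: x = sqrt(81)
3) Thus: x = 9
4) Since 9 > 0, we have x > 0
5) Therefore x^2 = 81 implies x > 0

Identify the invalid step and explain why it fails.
Step 2: Taking square root: x = sqrt(81)

Step 2 takes the square root and assumes the positive root only. The equation x^2 = 81 actually has two solutions: x = 9 and x = -9. The proof silently assumes x > 0 without justification, then uses this assumption to conclude x > 0, which is circular. The counterexample x = -9 shows the claim is false.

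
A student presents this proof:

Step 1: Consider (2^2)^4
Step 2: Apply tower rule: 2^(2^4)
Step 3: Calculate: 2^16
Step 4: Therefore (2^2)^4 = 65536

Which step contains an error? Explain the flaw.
Step 2: Apply tower rule: 2^(2^4)

Step 2 incorrectly states that (a^b)^c = a^(b^c). The correct rule is (a^b)^c = a^(b×c). The actual value is (2^2)^4 = 2^8 = 256, not 2^16 = 65536.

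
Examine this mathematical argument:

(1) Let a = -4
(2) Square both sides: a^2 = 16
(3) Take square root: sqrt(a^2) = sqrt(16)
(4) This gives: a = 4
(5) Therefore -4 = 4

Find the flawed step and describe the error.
Step 4: This gives: a = 4

Step 4 incorrectly states that sqrt(a^2) = a. The correct identity is sqrt(a^2) = |a|. Since a = -4 < 0, we have sqrt(a^2) = |-4| = 4, not a = -4.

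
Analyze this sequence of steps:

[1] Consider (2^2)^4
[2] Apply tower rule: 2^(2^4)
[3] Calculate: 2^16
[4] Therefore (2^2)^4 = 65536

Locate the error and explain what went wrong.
Step 2: Apply tower rule: 2^(2^4)

Step 2 incorrectly states that (a^b)^c = a^(b^c). The correct rule is (a^b)^c = a^(b×c). The actual value is (2^2)^4 = 2^8 = 256, not 2^16 = 65536.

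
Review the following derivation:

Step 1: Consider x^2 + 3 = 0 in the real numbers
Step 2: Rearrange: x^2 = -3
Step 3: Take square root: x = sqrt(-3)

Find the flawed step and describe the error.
Step 3: Take square root: x = sqrt(-3)

Step 3 takes the square root of -3, which is negative. In the real number system, the square root of a negative number is undefined. The equation x^2 + 3 = 0 has no real solutions. Square roots of negative numbers only exist in the complex numbers.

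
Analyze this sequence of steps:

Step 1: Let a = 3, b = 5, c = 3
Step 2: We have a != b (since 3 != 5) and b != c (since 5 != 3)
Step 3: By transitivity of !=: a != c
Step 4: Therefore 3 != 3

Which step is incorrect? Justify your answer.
Step 3: By transitivity of !=: a != c

Step 3 incorrectly applies transitivity to the '!=' relation. Transitivity states: if a R b and b R c, then a R c. However, '!=' is not transitive. Counterexample: 3 != 5 and 5 != 3, but 3 = 3 (both equal 3). Transitivity holds for relations like <, <=, =, but not for !=.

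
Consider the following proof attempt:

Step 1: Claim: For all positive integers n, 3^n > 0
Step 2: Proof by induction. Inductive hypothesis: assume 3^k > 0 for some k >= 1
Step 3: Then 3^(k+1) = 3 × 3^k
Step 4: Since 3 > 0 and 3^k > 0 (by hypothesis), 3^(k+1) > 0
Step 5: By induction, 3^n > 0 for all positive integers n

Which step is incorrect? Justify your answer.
Step 5: By induction, 3^n > 0 for all positive integers n

Step 5 concludes the proof by induction, but no base case was ever established. A valid induction proof requires: (1) a base case proving 3^1 > 0, and (2) an inductive step showing IF 3^k > 0 THEN 3^(k+1) > 0. Steps 2-4 correctly establish the inductive step, but without the base case the conclusion in step 5 does not follow.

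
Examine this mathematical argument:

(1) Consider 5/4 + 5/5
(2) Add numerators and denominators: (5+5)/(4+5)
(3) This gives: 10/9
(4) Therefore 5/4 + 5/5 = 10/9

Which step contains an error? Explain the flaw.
Step 2: Add numerators and denominators: (5+5)/(4+5)

Step 2 incorrectly adds fractions by separately adding numerators and denominators. This is wrong. The correct method requires a common denominator: 5/4 + 5/5 = (5×5 + 5×4)/(4×5) = 45/20 = 9/4. The method used gives 10/9, which is different.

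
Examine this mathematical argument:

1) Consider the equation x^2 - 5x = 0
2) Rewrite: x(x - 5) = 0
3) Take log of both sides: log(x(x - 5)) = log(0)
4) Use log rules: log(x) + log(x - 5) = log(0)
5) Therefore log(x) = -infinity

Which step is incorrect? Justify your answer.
Step 3: Take log of both sides: log(x(x - 5)) = log(0)

Step 3 takes the logarithm of both sides, resulting in log(0) on the right side. The logarithm is only defined for positive numbers; log(0) is undefined (approaches negative infinity). This operation is invalid.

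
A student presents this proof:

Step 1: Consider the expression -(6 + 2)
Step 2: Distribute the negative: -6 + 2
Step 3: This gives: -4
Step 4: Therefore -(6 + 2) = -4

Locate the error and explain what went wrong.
Step 2: Distribute the negative: -6 + 2

Step 2 incorrectly distributes the negative sign. The correct distribution is -(6 + 2) = -6 - 2 = -8. The negative must be applied to both terms, not just the first. The error treats -(6 + 2) as -6 + 2, which equals -4 instead of -8.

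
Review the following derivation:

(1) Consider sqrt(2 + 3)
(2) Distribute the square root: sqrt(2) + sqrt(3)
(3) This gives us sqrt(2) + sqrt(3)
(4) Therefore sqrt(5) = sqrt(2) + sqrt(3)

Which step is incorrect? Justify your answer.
Step 2: Distribute the square root: sqrt(2) + sqrt(3)

Step 2 incorrectly 'distributes' the square root over addition. The square root function does not distribute: sqrt(a + b) ≠ sqrt(a) + sqrt(b). In fact, sqrt(2 + 3) = sqrt(5) ≈ 2.2361, while sqrt(2) + sqrt(3) ≈ 3.1463.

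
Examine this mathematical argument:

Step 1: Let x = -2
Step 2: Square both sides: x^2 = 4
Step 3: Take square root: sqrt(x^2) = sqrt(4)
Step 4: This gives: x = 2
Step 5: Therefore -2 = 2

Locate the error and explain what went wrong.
Step 4: This gives: x = 2

Step 4 incorrectly states that sqrt(x^2) = x. The correct identity is sqrt(x^2) = |x|. Since x = -2 < 0, we have sqrt(x^2) = |-2| = 2, not x = -2.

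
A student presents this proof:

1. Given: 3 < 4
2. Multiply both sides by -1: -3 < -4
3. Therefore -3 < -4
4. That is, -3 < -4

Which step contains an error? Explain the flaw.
Step 2: Multiply both sides by -1: -3 < -4

Step 2 multiplies both sides by -1 but fails to reverse the inequality sign. When multiplying (or dividing) an inequality by a negative number, the direction must be reversed. Since 3 < 4, we should get -3 > -4, i.e., -3 > -4.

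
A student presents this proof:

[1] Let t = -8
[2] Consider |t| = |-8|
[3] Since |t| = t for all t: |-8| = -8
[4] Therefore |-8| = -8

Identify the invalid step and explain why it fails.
Step 3: Since |t| = t for all t: |-8| = -8

Step 3 incorrectly states that |t| = t for all t. The correct definition is |t| = t when t >= 0, and |t| = -t when t < 0. Since -8 < 0, we have |-8| = -(-8) = 8, not -8.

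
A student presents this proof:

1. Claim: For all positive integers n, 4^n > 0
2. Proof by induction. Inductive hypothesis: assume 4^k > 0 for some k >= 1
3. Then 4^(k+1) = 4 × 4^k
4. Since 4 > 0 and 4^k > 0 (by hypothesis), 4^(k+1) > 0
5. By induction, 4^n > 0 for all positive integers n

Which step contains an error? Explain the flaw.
Step 5: By induction, 4^n > 0 for all positive integers n

Step 5 concludes the proof by induction, but no base case was ever established. A valid induction proof requires: (1) a base case proving 4^1 > 0, and (2) an inductive step showing IF 4^k > 0 THEN 4^(k+1) > 0. Steps 2-4 correctly establish the inductive step, but without the base case the conclusion in step 5 does not follow.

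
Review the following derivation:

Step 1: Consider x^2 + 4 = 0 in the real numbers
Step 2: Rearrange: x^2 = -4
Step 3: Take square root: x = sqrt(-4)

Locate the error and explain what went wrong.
Step 3: Take square root: x = sqrt(-4)

Step 3 takes the square root of -4, which is negative. In the real number system, the square root of a negative number is undefined. The equation x^2 + 4 = 0 has no real solutions. Square roots of negative numbers only exist in the complex numbers.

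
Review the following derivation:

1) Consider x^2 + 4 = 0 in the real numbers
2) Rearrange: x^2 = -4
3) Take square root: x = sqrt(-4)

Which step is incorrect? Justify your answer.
Step 3: Take square root: x = sqrt(-4)

Step 3 takes the square root of -4, which is negative. In the real number system, the square root of a negative number is undefined. The equation x^2 + 4 = 0 has no real solutions. Square roots of negative numbers only exist in the complex numbers.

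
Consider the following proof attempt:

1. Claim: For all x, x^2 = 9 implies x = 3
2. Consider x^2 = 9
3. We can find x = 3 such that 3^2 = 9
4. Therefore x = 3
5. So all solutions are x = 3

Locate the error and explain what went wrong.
Step 4: Therefore x = 3

Step 4 incorrectly concludes that x = 3 is the only solution. The proof shows that x = 3 is A solution (existence), but does not show it is the ONLY solution (uniqueness). In fact, x = -3 is also a solution since (-3)^2 = 9. Finding one solution doesn't prove there are no others.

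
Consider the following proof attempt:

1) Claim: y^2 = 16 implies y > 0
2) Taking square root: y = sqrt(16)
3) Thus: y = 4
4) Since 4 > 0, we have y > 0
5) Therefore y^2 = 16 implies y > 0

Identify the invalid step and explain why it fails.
Step 2: Taking square root: y = sqrt(16)

Step 2 takes the square root and assumes the positive root only. The equation y^2 = 16 actually has two solutions: y = 4 and y = -4. The proof silently assumes y > 0 without justification, then uses this assumption to conclude y > 0, which is circular. The counterexample y = -4 shows the claim is false.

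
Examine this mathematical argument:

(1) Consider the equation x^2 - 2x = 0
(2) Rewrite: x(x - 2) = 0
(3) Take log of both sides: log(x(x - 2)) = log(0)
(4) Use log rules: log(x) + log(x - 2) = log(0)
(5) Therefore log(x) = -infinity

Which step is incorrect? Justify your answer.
Step 3: Take log of both sides: log(x(x - 2)) = log(0)

Step 3 takes the logarithm of both sides, resulting in log(0) on the right side. The logarithm is only defined for positive numbers; log(0) is undefined (approaches negative infinity). This operation is invalid.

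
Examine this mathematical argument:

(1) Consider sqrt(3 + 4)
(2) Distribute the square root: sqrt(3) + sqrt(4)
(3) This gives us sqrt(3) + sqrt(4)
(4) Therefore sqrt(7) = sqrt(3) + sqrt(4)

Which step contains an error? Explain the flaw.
Step 2: Distribute the square root: sqrt(3) + sqrt(4)

Step 2 incorrectly 'distributes' the square root over addition. The square root function does not distribute: sqrt(a + b) ≠ sqrt(a) + sqrt(b). In fact, sqrt(3 + 4) = sqrt(7) ≈ 2.6458, while sqrt(3) + sqrt(4) ≈ 3.7321.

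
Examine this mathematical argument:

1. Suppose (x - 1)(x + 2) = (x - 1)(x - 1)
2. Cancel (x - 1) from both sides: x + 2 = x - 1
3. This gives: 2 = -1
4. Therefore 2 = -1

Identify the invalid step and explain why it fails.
Step 2: Cancel (x - 1) from both sides: x + 2 = x - 1

Step 2 cancels (x - 1) from both sides. This is only valid if (x - 1) ≠ 0, i.e., x ≠ 1. When x = 1, both sides equal zero regardless of the other factors. The correct approach requires considering x = 1 as a separate case.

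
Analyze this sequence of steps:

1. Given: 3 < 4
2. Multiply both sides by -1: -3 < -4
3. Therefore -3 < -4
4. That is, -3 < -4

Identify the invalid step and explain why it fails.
Step 2: Multiply both sides by -1: -3 < -4

Step 2 multiplies both sides by -1 but fails to reverse the inequality sign. When multiplying (or dividing) an inequality by a negative number, the direction must be reversed. Since 3 < 4, we should get -3 > -4, i.e., -3 > -4.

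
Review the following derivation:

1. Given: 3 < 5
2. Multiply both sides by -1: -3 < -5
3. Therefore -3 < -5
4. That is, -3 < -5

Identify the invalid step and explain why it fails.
Step 2: Multiply both sides by -1: -3 < -5

Step 2 multiplies both sides by -1 but fails to reverse the inequality sign. When multiplying (or dividing) an inequality by a negative number, the direction must be reversed. Since 3 < 5, we should get -3 > -5, i.e., -3 > -5.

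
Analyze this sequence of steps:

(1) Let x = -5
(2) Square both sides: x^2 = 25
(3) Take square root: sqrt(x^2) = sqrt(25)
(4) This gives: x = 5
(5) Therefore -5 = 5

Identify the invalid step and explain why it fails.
Step 4: This gives: x = 5

Step 4 incorrectly states that sqrt(x^2) = x. The correct identity is sqrt(x^2) = |x|. Since x = -5 < 0, we have sqrt(x^2) = |-5| = 5, not x = -5.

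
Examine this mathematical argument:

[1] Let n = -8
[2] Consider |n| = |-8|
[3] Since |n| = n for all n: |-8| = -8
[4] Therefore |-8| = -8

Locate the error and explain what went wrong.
Step 3: Since |n| = n for all n: |-8| = -8

Step 3 incorrectly states that |n| = n for all n. The correct definition is |n| = n when n >= 0, and |n| = -n when n < 0. Since -8 < 0, we have |-8| = -(-8) = 8, not -8.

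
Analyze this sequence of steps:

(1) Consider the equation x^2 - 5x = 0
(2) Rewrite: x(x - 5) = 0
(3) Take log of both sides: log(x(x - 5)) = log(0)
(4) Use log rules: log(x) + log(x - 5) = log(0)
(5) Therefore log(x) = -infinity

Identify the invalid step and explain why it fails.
Step 3: Take log of both sides: log(x(x - 5)) = log(0)

Step 3 takes the logarithm of both sides, resulting in log(0) on the right side. The logarithm is only defined for positive numbers; log(0) is undefined (approaches negative infinity). This operation is invalid.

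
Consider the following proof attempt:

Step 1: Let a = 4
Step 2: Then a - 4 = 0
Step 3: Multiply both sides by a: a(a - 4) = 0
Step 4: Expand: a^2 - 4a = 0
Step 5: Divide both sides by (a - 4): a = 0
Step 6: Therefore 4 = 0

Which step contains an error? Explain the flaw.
Step 5: Divide both sides by (a - 4): a = 0

Step 5 divides both sides by (a - 4). However, since a = 4, we have (a - 4) = 0. Division by zero is undefined, making this step invalid.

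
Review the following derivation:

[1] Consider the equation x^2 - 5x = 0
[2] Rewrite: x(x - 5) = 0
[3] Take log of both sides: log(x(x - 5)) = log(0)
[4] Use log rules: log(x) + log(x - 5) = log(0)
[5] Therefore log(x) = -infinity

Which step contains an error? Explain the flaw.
Step 3: Take log of both sides: log(x(x - 5)) = log(0)

Step 3 takes the logarithm of both sides, resulting in log(0) on the right side. The logarithm is only defined for positive numbers; log(0) is undefined (approaches negative infinity). This operation is invalid.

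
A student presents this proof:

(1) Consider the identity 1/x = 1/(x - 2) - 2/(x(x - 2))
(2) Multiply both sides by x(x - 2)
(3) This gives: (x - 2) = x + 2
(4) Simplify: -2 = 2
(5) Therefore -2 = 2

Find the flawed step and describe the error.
Step 3: This gives: (x - 2) = x + 2

Step 3 makes a sign error when clearing denominators. Multiplying -2/(x(x - 2)) by x(x - 2) gives -2, not +2. The correct result is (x - 2) = x - 2, which is trivially true, not (x - 2) = x + 2. (Step 1 is a valid identity: 1/(x - 2) - 2/(x(x - 2)) = (x - 2)/(x(x - 2)) = 1/x.)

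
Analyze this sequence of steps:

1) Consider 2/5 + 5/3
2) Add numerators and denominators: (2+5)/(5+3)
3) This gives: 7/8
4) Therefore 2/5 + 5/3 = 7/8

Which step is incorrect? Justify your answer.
Step 2: Add numerators and denominators: (2+5)/(5+3)

Step 2 incorrectly adds fractions by separately adding numerators and denominators. This is wrong. The correct method requires a common denominator: 2/5 + 5/3 = (2×3 + 5×5)/(5×3) = 31/15 = 31/15. The method used gives 7/8, which is different.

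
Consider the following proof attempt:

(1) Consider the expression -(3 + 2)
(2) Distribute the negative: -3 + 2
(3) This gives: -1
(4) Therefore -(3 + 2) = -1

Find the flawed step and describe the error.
Step 2: Distribute the negative: -3 + 2

Step 2 incorrectly distributes the negative sign. The correct distribution is -(3 + 2) = -3 - 2 = -5. The negative must be applied to both terms, not just the first. The error treats -(3 + 2) as -3 + 2, which equals -1 instead of -5.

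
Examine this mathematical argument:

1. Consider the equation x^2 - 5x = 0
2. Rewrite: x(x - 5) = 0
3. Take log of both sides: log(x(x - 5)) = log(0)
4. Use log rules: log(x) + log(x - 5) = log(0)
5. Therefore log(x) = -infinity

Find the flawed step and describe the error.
Step 3: Take log of both sides: log(x(x - 5)) = log(0)

Step 3 takes the logarithm of both sides, resulting in log(0) on the right side. The logarithm is only defined for positive numbers; log(0) is undefined (approaches negative infinity). This operation is invalid.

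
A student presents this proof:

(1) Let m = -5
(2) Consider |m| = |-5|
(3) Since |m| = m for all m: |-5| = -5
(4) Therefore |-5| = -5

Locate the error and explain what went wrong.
Step 3: Since |m| = m for all m: |-5| = -5

Step 3 incorrectly states that |m| = m for all m. The correct definition is |m| = m when m >= 0, and |m| = -m when m < 0. Since -5 < 0, we have |-5| = -(-5) = 5, not -5.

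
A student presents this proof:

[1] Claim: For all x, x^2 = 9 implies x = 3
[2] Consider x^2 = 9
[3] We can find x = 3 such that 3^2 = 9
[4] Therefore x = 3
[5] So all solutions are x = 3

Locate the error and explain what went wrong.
Step 4: Therefore x = 3

Step 4 incorrectly concludes that x = 3 is the only solution. The proof shows that x = 3 is A solution (existence), but does not show it is the ONLY solution (uniqueness). In fact, x = -3 is also a solution since (-3)^2 = 9. Finding one solution doesn't prove there are no others.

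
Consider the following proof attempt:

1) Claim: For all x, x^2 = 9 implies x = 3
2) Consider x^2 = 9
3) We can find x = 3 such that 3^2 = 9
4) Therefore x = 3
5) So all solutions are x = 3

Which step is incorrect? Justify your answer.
Step 4: Therefore x = 3

Step 4 incorrectly concludes that x = 3 is the only solution. The proof shows that x = 3 is A solution (existence), but does not show it is the ONLY solution (uniqueness). In fact, x = -3 is also a solution since (-3)^2 = 9. Finding one solution doesn't prove there are no others.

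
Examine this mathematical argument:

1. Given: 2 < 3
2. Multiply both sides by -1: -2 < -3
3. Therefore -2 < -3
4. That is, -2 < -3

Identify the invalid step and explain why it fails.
Step 2: Multiply both sides by -1: -2 < -3

Step 2 multiplies both sides by -1 but fails to reverse the inequality sign. When multiplying (or dividing) an inequality by a negative number, the direction must be reversed. Since 2 < 3, we should get -2 > -3, i.e., -2 > -3.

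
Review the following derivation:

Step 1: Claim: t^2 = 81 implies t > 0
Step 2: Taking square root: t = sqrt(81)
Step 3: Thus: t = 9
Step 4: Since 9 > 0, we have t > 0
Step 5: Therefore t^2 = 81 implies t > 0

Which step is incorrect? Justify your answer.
Step 2: Taking square root: t = sqrt(81)

Step 2 takes the square root and assumes the positive root only. The equation t^2 = 81 actually has two solutions: t = 9 and t = -9. The proof silently assumes t > 0 without justification, then uses this assumption to conclude t > 0, which is circular. The counterexample t = -9 shows the claim is false.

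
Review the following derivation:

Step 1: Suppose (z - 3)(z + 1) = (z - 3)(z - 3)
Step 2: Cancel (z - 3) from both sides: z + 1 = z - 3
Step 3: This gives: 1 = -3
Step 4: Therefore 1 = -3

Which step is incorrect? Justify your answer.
Step 2: Cancel (z - 3) from both sides: z + 1 = z - 3

Step 2 cancels (z - 3) from both sides. This is only valid if (z - 3) ≠ 0, i.e., z ≠ 3. When z = 3, both sides equal zero regardless of the other factors. The correct approach requires considering z = 3 as a separate case.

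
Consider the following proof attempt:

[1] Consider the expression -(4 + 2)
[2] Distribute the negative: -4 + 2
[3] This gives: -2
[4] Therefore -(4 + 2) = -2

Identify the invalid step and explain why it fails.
Step 2: Distribute the negative: -4 + 2

Step 2 incorrectly distributes the negative sign. The correct distribution is -(4 + 2) = -4 - 2 = -6. The negative must be applied to both terms, not just the first. The error treats -(4 + 2) as -4 + 2, which equals -2 instead of -6.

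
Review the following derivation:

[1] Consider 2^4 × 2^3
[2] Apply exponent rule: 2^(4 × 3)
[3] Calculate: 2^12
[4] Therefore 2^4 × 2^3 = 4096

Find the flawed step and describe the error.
Step 2: Apply exponent rule: 2^(4 × 3)

Step 2 incorrectly states that a^b × a^c = a^(b×c). The correct rule is a^b × a^c = a^(b+c). The actual value is 2^4 × 2^3 = 2^7 = 128, not 2^12 = 4096.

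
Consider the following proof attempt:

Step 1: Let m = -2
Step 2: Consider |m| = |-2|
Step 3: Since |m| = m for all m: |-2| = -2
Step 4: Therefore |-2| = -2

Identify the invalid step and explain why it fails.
Step 3: Since |m| = m for all m: |-2| = -2

Step 3 incorrectly states that |m| = m for all m. The correct definition is |m| = m when m >= 0, and |m| = -m when m < 0. Since -2 < 0, we have |-2| = -(-2) = 2, not -2.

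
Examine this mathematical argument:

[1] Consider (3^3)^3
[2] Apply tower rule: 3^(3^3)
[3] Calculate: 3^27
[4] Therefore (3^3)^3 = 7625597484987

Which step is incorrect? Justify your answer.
Step 2: Apply tower rule: 3^(3^3)

Step 2 incorrectly states that (a^b)^c = a^(b^c). The correct rule is (a^b)^c = a^(b×c). The actual value is (3^3)^3 = 3^9 = 19683, not 3^27 = 7625597484987.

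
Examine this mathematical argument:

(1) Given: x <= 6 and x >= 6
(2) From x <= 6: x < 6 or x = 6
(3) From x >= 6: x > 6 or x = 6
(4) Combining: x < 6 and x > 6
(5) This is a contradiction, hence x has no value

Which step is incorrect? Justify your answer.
Step 4: Combining: x < 6 and x > 6

Step 4 incorrectly combines the conditions. From x <= 6 and x >= 6, the intersection is x = 6. The error treats the 'or' cases as 'and' requirements. The correct conclusion is that x = 6 is the unique solution, not that no solution exists.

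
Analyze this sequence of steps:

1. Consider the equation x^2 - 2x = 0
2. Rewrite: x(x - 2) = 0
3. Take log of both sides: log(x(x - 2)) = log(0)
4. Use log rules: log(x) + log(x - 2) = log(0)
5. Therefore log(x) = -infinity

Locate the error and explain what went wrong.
Step 3: Take log of both sides: log(x(x - 2)) = log(0)

Step 3 takes the logarithm of both sides, resulting in log(0) on the right side. The logarithm is only defined for positive numbers; log(0) is undefined (approaches negative infinity). This operation is invalid.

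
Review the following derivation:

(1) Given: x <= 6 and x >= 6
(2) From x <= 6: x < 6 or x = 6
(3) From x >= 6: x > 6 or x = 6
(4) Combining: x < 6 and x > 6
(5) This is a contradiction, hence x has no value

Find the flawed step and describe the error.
Step 4: Combining: x < 6 and x > 6

Step 4 incorrectly combines the conditions. From x <= 6 and x >= 6, the intersection is x = 6. The error treats the 'or' cases as 'and' requirements. The correct conclusion is that x = 6 is the unique solution, not that no solution exists.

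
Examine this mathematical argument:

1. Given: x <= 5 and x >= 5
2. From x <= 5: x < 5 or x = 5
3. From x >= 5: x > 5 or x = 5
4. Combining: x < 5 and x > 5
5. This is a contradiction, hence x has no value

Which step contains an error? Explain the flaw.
Step 4: Combining: x < 5 and x > 5

Step 4 incorrectly combines the conditions. From x <= 5 and x >= 5, the intersection is x = 5. The error treats the 'or' cases as 'and' requirements. The correct conclusion is that x = 5 is the unique solution, not that no solution exists.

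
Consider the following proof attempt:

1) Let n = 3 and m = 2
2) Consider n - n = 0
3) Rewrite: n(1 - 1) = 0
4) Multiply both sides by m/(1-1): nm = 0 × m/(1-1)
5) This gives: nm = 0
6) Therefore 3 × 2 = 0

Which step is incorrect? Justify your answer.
Step 4: Multiply both sides by m/(1-1): nm = 0 × m/(1-1)

Step 4 multiplies both sides by m/(1-1). However, 1-1 = 0, so this is multiplication by m/0, which is undefined. We cannot multiply by an undefined expression.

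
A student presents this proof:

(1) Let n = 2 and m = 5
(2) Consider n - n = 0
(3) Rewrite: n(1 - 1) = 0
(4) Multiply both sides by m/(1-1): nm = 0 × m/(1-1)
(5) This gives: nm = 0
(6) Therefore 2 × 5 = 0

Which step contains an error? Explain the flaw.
Step 4: Multiply both sides by m/(1-1): nm = 0 × m/(1-1)

Step 4 multiplies both sides by m/(1-1). However, 1-1 = 0, so this is multiplication by m/0, which is undefined. We cannot multiply by an undefined expression.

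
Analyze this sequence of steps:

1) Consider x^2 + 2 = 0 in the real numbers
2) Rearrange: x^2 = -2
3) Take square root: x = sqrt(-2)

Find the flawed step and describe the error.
Step 3: Take square root: x = sqrt(-2)

Step 3 takes the square root of -2, which is negative. In the real number system, the square root of a negative number is undefined. The equation x^2 + 2 = 0 has no real solutions. Square roots of negative numbers only exist in the complex numbers.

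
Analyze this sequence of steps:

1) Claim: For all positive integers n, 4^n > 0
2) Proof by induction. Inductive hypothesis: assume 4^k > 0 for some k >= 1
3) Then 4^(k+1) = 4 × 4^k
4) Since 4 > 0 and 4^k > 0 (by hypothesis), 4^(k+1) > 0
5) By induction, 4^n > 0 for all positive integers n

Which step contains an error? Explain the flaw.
Step 5: By induction, 4^n > 0 for all positive integers n

Step 5 concludes the proof by induction, but no base case was ever established. A valid induction proof requires: (1) a base case proving 4^1 > 0, and (2) an inductive step showing IF 4^k > 0 THEN 4^(k+1) > 0. Steps 2-4 correctly establish the inductive step, but without the base case the conclusion in step 5 does not follow.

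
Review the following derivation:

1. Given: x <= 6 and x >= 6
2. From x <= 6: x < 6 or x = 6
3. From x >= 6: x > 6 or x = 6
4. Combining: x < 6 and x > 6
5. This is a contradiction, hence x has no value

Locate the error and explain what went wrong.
Step 4: Combining: x < 6 and x > 6

Step 4 incorrectly combines the conditions. From x <= 6 and x >= 6, the intersection is x = 6. The error treats the 'or' cases as 'and' requirements. The correct conclusion is that x = 6 is the unique solution, not that no solution exists.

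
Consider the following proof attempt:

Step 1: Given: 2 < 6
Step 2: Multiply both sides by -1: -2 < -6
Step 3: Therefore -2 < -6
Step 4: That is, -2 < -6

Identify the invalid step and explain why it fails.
Step 2: Multiply both sides by -1: -2 < -6

Step 2 multiplies both sides by -1 but fails to reverse the inequality sign. When multiplying (or dividing) an inequality by a negative number, the direction must be reversed. Since 2 < 6, we should get -2 > -6, i.e., -2 > -6.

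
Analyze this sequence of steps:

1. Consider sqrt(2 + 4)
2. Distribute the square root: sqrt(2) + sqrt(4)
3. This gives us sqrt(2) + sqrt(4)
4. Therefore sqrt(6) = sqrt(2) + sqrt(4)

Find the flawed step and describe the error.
Step 2: Distribute the square root: sqrt(2) + sqrt(4)

Step 2 incorrectly 'distributes' the square root over addition. The square root function does not distribute: sqrt(a + b) ≠ sqrt(a) + sqrt(b). In fact, sqrt(2 + 4) = sqrt(6) ≈ 2.4495, while sqrt(2) + sqrt(4) ≈ 3.4142.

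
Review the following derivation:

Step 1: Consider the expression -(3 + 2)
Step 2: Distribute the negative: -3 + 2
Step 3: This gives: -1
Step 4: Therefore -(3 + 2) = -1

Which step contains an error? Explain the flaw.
Step 2: Distribute the negative: -3 + 2

Step 2 incorrectly distributes the negative sign. The correct distribution is -(3 + 2) = -3 - 2 = -5. The negative must be applied to both terms, not just the first. The error treats -(3 + 2) as -3 + 2, which equals -1 instead of -5.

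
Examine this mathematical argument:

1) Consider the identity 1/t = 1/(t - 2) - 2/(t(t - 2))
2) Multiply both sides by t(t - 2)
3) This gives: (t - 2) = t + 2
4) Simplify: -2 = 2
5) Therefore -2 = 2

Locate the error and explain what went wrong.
Step 3: This gives: (t - 2) = t + 2

Step 3 makes a sign error when clearing denominators. Multiplying -2/(t(t - 2)) by t(t - 2) gives -2, not +2. The correct result is (t - 2) = t - 2, which is trivially true, not (t - 2) = t + 2. (Step 1 is a valid identity: 1/(t - 2) - 2/(t(t - 2)) = (t - 2)/(t(t - 2)) = 1/t.)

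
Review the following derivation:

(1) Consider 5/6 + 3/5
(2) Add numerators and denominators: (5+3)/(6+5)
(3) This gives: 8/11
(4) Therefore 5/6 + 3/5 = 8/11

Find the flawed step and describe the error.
Step 2: Add numerators and denominators: (5+3)/(6+5)

Step 2 incorrectly adds fractions by separately adding numerators and denominators. This is wrong. The correct method requires a common denominator: 5/6 + 3/5 = (5×5 + 3×6)/(6×5) = 43/30 = 43/30. The method used gives 8/11, which is different.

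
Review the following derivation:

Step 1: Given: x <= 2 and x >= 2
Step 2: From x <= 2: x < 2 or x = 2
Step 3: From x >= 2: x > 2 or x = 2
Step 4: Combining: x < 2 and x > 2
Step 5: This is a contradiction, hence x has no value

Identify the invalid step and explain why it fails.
Step 4: Combining: x < 2 and x > 2

Step 4 incorrectly combines the conditions. From x <= 2 and x >= 2, the intersection is x = 2. The error treats the 'or' cases as 'and' requirements. The correct conclusion is that x = 2 is the unique solution, not that no solution exists.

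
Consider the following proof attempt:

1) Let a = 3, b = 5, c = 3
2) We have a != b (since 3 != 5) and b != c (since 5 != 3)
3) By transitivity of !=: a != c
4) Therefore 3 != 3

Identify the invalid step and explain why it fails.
Step 3: By transitivity of !=: a != c

Step 3 incorrectly applies transitivity to the '!=' relation. Transitivity states: if a R b and b R c, then a R c. However, '!=' is not transitive. Counterexample: 3 != 5 and 5 != 3, but 3 = 3 (both equal 3). Transitivity holds for relations like <, <=, =, but not for !=.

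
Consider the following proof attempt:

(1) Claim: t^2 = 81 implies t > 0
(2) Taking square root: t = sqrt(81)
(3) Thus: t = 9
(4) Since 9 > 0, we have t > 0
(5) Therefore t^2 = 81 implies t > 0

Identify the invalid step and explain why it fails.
Step 2: Taking square root: t = sqrt(81)

Step 2 takes the square root and assumes the positive root only. The equation t^2 = 81 actually has two solutions: t = 9 and t = -9. The proof silently assumes t > 0 without justification, then uses this assumption to conclude t > 0, which is circular. The counterexample t = -9 shows the claim is false.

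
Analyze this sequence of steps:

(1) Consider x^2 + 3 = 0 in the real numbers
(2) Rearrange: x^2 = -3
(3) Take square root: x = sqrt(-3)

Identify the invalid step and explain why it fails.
Step 3: Take square root: x = sqrt(-3)

Step 3 takes the square root of -3, which is negative. In the real number system, the square root of a negative number is undefined. The equation x^2 + 3 = 0 has no real solutions. Square roots of negative numbers only exist in the complex numbers.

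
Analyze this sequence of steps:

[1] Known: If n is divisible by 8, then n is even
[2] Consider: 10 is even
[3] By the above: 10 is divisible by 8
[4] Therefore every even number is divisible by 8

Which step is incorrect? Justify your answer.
Step 3: By the above: 10 is divisible by 8

Step 3 commits the fallacy of affirming the consequent. The known fact 'divisible by 8 → even' does NOT imply 'even → divisible by 8'. That would be the converse, which is false. For example, 10 is even but 10 ÷ 8 = 1.25, which is not an integer.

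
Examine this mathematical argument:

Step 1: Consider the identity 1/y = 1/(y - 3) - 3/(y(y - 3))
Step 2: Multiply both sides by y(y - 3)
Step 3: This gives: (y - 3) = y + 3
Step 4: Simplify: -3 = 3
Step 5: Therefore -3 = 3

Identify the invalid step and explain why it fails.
Step 3: This gives: (y - 3) = y + 3

Step 3 makes a sign error when clearing denominators. Multiplying -3/(y(y - 3)) by y(y - 3) gives -3, not +3. The correct result is (y - 3) = y - 3, which is trivially true, not (y - 3) = y + 3. (Step 1 is a valid identity: 1/(y - 3) - 3/(y(y - 3)) = (y - 3)/(y(y - 3)) = 1/y.)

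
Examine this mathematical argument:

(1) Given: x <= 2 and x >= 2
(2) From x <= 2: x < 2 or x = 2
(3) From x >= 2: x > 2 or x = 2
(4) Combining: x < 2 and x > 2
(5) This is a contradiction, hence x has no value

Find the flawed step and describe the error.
Step 4: Combining: x < 2 and x > 2

Step 4 incorrectly combines the conditions. From x <= 2 and x >= 2, the intersection is x = 2. The error treats the 'or' cases as 'and' requirements. The correct conclusion is that x = 2 is the unique solution, not that no solution exists.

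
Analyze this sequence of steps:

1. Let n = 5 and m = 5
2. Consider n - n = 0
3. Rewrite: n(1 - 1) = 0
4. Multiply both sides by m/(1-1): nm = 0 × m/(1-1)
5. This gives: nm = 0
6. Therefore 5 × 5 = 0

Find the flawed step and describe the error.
Step 4: Multiply both sides by m/(1-1): nm = 0 × m/(1-1)

Step 4 multiplies both sides by m/(1-1). However, 1-1 = 0, so this is multiplication by m/0, which is undefined. We cannot multiply by an undefined expression.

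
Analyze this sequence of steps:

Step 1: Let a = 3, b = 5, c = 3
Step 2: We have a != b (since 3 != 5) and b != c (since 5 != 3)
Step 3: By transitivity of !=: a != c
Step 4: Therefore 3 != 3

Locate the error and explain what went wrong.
Step 3: By transitivity of !=: a != c

Step 3 incorrectly applies transitivity to the '!=' relation. Transitivity states: if a R b and b R c, then a R c. However, '!=' is not transitive. Counterexample: 3 != 5 and 5 != 3, but 3 = 3 (both equal 3). Transitivity holds for relations like <, <=, =, but not for !=.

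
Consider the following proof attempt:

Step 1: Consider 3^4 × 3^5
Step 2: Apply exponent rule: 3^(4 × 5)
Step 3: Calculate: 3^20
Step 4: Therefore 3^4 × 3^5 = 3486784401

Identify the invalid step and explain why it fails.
Step 2: Apply exponent rule: 3^(4 × 5)

Step 2 incorrectly states that a^b × a^c = a^(b×c). The correct rule is a^b × a^c = a^(b+c). The actual value is 3^4 × 3^5 = 3^9 = 19683, not 3^20 = 3486784401.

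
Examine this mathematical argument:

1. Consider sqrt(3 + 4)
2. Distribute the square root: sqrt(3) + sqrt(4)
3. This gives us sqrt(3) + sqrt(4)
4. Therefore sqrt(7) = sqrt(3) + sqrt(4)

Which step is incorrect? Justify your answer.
Step 2: Distribute the square root: sqrt(3) + sqrt(4)

Step 2 incorrectly 'distributes' the square root over addition. The square root function does not distribute: sqrt(a + b) ≠ sqrt(a) + sqrt(b). In fact, sqrt(3 + 4) = sqrt(7) ≈ 2.6458, while sqrt(3) + sqrt(4) ≈ 3.7321.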